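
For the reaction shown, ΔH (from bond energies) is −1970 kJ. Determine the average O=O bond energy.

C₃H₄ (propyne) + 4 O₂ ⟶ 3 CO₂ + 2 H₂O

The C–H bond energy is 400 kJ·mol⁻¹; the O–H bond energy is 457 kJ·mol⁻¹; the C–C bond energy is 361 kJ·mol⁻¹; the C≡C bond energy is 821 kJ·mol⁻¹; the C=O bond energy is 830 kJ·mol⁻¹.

Let D be the O=O bond energy.
Σ(broken) = 1×821 + 1×361 + 4×400 + 4×D = 2782 + 4D
Σ(formed) = 6×830 + 4×457 = 6808
ΔH = Σ(broken) − Σ(formed) = (2782 + 4D) − (6808) = −4026 + 4D
Setting this equal to −1970 kJ gives 4D = 2056, so D = 514 kJ/mol.

D(O=O) ≈ 514 kJ/mol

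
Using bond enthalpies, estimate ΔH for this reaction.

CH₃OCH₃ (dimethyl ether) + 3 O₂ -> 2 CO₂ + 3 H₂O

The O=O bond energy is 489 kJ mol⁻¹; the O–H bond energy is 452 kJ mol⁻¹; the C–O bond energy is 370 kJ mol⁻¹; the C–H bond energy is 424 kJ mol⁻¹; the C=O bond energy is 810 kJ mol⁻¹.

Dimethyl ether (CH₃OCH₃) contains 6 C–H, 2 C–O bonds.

Bonds broken (reactants):
  C–H: 6 × 424 = 2544
  C–O: 2 × 370 = 740
  O=O: 3 × 489 = 1467
  Σ(broken) = 4751 kJ
Bonds formed (products):
  C=O: 4 × 810 = 3240
  O–H: 6 × 452 = 2712
  Σ(formed) = 5952 kJ
ΔH = Σ(broken) − Σ(formed) = 4751 − 5952 = −1201 kJ

ΔH ≈ −1201 kJ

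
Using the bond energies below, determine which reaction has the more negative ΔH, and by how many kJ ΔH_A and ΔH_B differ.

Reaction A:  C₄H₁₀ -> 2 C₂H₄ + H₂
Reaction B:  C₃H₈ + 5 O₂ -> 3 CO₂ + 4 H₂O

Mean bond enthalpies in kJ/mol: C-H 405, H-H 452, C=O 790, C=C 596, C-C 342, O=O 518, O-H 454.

Reaction A:
  Bonds broken (reactants):
    C-C: 3 × 342 = 1026
    C-H: 10 × 405 = 4050
    Σ(broken) = 5076 kJ
  Bonds formed (products):
    C-H: 8 × 405 = 3240
    C=C: 2 × 596 = 1192
    H-H: 1 × 452 = 452
    Σ(formed) = 4884 kJ
  ΔH_A = 5076 − 4884 = +192 kJ
Reaction B:
  Bonds broken (reactants):
    C-C: 2 × 342 = 684
    C-H: 8 × 405 = 3240
    O=O: 5 × 518 = 2590
    Σ(broken) = 6514 kJ
  Bonds formed (products):
    C=O: 6 × 790 = 4740
    O-H: 8 × 454 = 3632
    Σ(formed) = 8372 kJ
  ΔH_B = 6514 − 8372 = −1858 kJ
ΔH_A − ΔH_B = +2050 kJ, so reaction B has the more negative ΔH; |ΔH_A − ΔH_B| = 2050 kJ.

Reaction B, by 2050 kJ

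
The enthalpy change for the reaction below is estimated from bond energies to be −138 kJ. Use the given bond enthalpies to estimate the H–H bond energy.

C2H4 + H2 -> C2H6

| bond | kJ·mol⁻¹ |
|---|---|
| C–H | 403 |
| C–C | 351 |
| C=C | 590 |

Let D be the H–H bond energy.
Σ(broken) = 4×403 + 1×590 + 1×D = 2202 + D
Σ(formed) = 1×351 + 6×403 = 2769
ΔH = Σ(broken) − Σ(formed) = (2202 + D) − (2769) = −567 + D
Setting this equal to −138 kJ gives D = 429 kJ/mol.

D(H–H) ≈ 429 kJ/mol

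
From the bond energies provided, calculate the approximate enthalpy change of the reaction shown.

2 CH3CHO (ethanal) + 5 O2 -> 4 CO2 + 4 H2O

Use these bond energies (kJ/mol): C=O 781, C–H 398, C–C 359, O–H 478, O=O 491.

Bonds broken (reactants):
  C–C: 2 × 359 = 718
  C–H: 8 × 398 = 3184
  C=O: 2 × 781 = 1562
  O=O: 5 × 491 = 2455
  Σ(broken) = 7919 kJ
Bonds formed (products):
  C=O: 8 × 781 = 6248
  O–H: 8 × 478 = 3824
  Σ(formed) = 10072 kJ
ΔH = Σ(broken) − Σ(formed) = 7919 − 10072 = −2153 kJ

ΔH ≈ −2153 kJ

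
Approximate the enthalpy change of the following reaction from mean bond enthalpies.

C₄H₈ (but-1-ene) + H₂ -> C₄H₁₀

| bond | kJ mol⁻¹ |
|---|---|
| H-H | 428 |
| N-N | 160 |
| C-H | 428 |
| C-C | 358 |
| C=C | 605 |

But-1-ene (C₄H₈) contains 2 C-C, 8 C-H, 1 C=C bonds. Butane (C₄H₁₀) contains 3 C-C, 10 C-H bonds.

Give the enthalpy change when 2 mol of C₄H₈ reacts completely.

ΔH = −362 kJ

Bonds broken (reactants):
  C-C: 2 × 358 = 716
  C-H: 8 × 428 = 3424
  C=C: 1 × 605 = 605
  H-H: 1 × 428 = 428
  Σ(broken) = 5173 kJ
Bonds formed (products):
  C-C: 3 × 358 = 1074
  C-H: 10 × 428 = 4280
  Σ(formed) = 5354 kJ
ΔH = Σ(broken) − Σ(formed) = 5173 − 5354 = −181 kJ
For 2× the reaction as written: 2 × (−181) = −362 kJ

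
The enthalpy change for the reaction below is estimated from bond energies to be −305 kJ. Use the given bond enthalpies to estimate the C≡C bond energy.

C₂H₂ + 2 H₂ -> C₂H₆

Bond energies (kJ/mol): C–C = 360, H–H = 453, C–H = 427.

D(C≡C) ≈ 857 kJ/mol

Let D be the C≡C bond energy.
Σ(broken) = 1×D + 2×427 + 2×453 = 1760 + D
Σ(formed) = 1×360 + 6×427 = 2922
ΔH = Σ(broken) − Σ(formed) = (1760 + D) − (2922) = −1162 + D
Setting this equal to −305 kJ gives D = 857 kJ/mol.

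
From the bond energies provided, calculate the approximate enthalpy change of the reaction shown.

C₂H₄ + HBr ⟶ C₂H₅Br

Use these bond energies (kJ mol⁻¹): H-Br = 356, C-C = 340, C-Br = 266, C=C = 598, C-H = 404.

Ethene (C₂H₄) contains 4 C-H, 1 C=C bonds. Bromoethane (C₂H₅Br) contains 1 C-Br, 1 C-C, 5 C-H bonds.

ΔH ≈ −56 kJ

Bonds broken (reactants):
  C-H: 4 × 404 = 1616
  C=C: 1 × 598 = 598
  H-Br: 1 × 356 = 356
  Σ(broken) = 2570 kJ
Bonds formed (products):
  C-Br: 1 × 266 = 266
  C-C: 1 × 340 = 340
  C-H: 5 × 404 = 2020
  Σ(formed) = 2626 kJ
ΔH = Σ(broken) − Σ(formed) = 2570 − 2626 = −56 kJ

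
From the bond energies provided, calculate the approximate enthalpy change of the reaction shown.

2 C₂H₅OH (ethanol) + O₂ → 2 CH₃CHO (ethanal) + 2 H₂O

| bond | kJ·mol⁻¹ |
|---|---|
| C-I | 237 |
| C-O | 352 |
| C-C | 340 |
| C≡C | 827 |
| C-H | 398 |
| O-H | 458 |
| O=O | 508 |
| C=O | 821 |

Bonds broken (reactants):
  C-C: 2 × 340 = 680
  C-H: 10 × 398 = 3980
  C-O: 2 × 352 = 704
  O-H: 2 × 458 = 916
  O=O: 1 × 508 = 508
  Σ(broken) = 6788 kJ
Bonds formed (products):
  C-C: 2 × 340 = 680
  C-H: 8 × 398 = 3184
  C=O: 2 × 821 = 1642
  O-H: 4 × 458 = 1832
  Σ(formed) = 7338 kJ
ΔH = Σ(broken) − Σ(formed) = 6788 − 7338 = −550 kJ

ΔH ≈ −550 kJ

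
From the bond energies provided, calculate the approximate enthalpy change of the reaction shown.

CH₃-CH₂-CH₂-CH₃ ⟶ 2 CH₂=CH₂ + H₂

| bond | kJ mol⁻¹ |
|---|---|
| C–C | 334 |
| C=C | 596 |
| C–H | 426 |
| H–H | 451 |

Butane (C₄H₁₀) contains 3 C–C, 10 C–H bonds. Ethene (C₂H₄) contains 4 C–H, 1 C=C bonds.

ΔH ≈ +211 kJ

Bonds broken (reactants):
  C–C: 3 × 334 = 1002
  C–H: 10 × 426 = 4260
  Σ(broken) = 5262 kJ
Bonds formed (products):
  C–H: 8 × 426 = 3408
  C=C: 2 × 596 = 1192
  H–H: 1 × 451 = 451
  Σ(formed) = 5051 kJ
ΔH = Σ(broken) − Σ(formed) = 5262 − 5051 = +211 kJ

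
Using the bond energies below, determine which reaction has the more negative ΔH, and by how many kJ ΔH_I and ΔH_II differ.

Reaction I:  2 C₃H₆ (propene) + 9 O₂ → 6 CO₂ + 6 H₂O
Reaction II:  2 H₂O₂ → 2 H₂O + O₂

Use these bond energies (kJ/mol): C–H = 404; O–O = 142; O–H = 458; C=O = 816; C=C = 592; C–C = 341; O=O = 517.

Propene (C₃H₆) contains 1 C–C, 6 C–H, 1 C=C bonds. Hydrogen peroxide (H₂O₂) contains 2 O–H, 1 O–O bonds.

Reaction I:
  Bonds broken (reactants):
    C–C: 2 × 341 = 682
    C–H: 12 × 404 = 4848
    C=C: 2 × 592 = 1184
    O=O: 9 × 517 = 4653
    Σ(broken) = 11367 kJ
  Bonds formed (products):
    C=O: 12 × 816 = 9792
    O–H: 12 × 458 = 5496
    Σ(formed) = 15288 kJ
  ΔH_I = 11367 − 15288 = −3921 kJ
Reaction II:
  Bonds broken (reactants):
    O–H: 4 × 458 = 1832
    O–O: 2 × 142 = 284
    Σ(broken) = 2116 kJ
  Bonds formed (products):
    O–H: 4 × 458 = 1832
    O=O: 1 × 517 = 517
    Σ(formed) = 2349 kJ
  ΔH_II = 2116 − 2349 = −233 kJ
ΔH_I − ΔH_II = −3688 kJ, so reaction I has the more negative ΔH; |ΔH_I − ΔH_II| = 3688 kJ.

Reaction I, by 3688 kJ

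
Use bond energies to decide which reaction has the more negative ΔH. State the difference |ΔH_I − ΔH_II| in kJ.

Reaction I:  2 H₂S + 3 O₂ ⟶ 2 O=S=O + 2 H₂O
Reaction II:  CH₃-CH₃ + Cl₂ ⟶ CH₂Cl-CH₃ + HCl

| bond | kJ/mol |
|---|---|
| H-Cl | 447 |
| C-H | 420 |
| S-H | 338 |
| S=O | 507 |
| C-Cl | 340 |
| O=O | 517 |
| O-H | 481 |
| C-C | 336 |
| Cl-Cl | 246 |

Reaction I:
  Bonds broken (reactants):
    O=O: 3 × 517 = 1551
    S-H: 4 × 338 = 1352
    Σ(broken) = 2903 kJ
  Bonds formed (products):
    O-H: 4 × 481 = 1924
    S=O: 4 × 507 = 2028
    Σ(formed) = 3952 kJ
  ΔH_I = 2903 − 3952 = −1049 kJ
Reaction II:
  Bonds broken (reactants):
    C-C: 1 × 336 = 336
    C-H: 6 × 420 = 2520
    Cl-Cl: 1 × 246 = 246
    Σ(broken) = 3102 kJ
  Bonds formed (products):
    C-C: 1 × 336 = 336
    C-Cl: 1 × 340 = 340
    C-H: 5 × 420 = 2100
    H-Cl: 1 × 447 = 447
    Σ(formed) = 3223 kJ
  ΔH_II = 3102 − 3223 = −121 kJ
ΔH_I − ΔH_II = −928 kJ, so reaction I has the more negative ΔH; |ΔH_I − ΔH_II| = 928 kJ.

Reaction I, by 928 kJ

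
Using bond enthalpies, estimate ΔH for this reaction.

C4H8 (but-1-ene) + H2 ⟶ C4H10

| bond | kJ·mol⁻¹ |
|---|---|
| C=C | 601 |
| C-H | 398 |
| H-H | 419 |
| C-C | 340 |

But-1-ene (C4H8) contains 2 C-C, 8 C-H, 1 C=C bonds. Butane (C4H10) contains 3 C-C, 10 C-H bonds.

Bonds broken (reactants):
  C-C: 2 × 340 = 680
  C-H: 8 × 398 = 3184
  C=C: 1 × 601 = 601
  H-H: 1 × 419 = 419
  Σ(broken) = 4884 kJ
Bonds formed (products):
  C-C: 3 × 340 = 1020
  C-H: 10 × 398 = 3980
  Σ(formed) = 5000 kJ
ΔH = Σ(broken) − Σ(formed) = 4884 − 5000 = −116 kJ

ΔH ≈ −116 kJ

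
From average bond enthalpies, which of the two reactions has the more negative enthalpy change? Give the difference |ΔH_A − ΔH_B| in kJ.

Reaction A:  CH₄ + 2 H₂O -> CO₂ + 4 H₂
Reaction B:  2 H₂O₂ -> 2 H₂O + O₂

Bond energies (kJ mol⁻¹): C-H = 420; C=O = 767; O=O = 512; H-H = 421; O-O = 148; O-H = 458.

Reaction B, by 510 kJ

Reaction A:
  Bonds broken (reactants):
    C-H: 4 × 420 = 1680
    O-H: 4 × 458 = 1832
    Σ(broken) = 3512 kJ
  Bonds formed (products):
    C=O: 2 × 767 = 1534
    H-H: 4 × 421 = 1684
    Σ(formed) = 3218 kJ
  ΔH_A = 3512 − 3218 = +294 kJ
Reaction B:
  Bonds broken (reactants):
    O-H: 4 × 458 = 1832
    O-O: 2 × 148 = 296
    Σ(broken) = 2128 kJ
  Bonds formed (products):
    O-H: 4 × 458 = 1832
    O=O: 1 × 512 = 512
    Σ(formed) = 2344 kJ
  ΔH_B = 2128 − 2344 = −216 kJ
ΔH_A − ΔH_B = +510 kJ, so reaction B has the more negative ΔH; |ΔH_A − ΔH_B| = 510 kJ.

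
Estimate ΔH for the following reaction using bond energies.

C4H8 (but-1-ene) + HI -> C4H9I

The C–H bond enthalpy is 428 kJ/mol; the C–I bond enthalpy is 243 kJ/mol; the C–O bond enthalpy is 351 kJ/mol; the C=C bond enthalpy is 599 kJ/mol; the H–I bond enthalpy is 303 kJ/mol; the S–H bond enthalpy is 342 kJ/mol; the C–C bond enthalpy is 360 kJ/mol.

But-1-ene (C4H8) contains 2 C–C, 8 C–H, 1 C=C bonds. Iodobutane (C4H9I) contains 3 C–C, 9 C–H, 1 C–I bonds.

ΔH ≈ −129 kJ

Bonds broken (reactants):
  C–C: 2 × 360 = 720
  C–H: 8 × 428 = 3424
  C=C: 1 × 599 = 599
  H–I: 1 × 303 = 303
  Σ(broken) = 5046 kJ
Bonds formed (products):
  C–C: 3 × 360 = 1080
  C–H: 9 × 428 = 3852
  C–I: 1 × 243 = 243
  Σ(formed) = 5175 kJ
ΔH = Σ(broken) − Σ(formed) = 5046 − 5175 = −129 kJ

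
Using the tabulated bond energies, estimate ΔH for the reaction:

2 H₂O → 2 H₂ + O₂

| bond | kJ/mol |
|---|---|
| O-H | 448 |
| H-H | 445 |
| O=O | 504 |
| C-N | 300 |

ΔH ≈ +398 kJ

Bonds broken (reactants):
  O-H: 4 × 448 = 1792
  Σ(broken) = 1792 kJ
Bonds formed (products):
  H-H: 2 × 445 = 890
  O=O: 1 × 504 = 504
  Σ(formed) = 1394 kJ
ΔH = Σ(broken) − Σ(formed) = 1792 − 1394 = +398 kJ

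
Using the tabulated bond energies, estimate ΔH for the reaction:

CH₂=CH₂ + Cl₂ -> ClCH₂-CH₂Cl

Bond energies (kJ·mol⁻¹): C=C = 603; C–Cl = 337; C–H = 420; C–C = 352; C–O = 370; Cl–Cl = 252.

ΔH ≈ −171 kJ

Bonds broken (reactants):
  C–H: 4 × 420 = 1680
  C=C: 1 × 603 = 603
  Cl–Cl: 1 × 252 = 252
  Σ(broken) = 2535 kJ
Bonds formed (products):
  C–C: 1 × 352 = 352
  C–Cl: 2 × 337 = 674
  C–H: 4 × 420 = 1680
  Σ(formed) = 2706 kJ
ΔH = Σ(broken) − Σ(formed) = 2535 − 2706 = −171 kJ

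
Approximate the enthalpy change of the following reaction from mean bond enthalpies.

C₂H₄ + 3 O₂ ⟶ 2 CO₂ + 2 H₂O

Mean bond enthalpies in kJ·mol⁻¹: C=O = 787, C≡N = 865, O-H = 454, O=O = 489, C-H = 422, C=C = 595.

Bonds broken (reactants):
  C-H: 4 × 422 = 1688
  C=C: 1 × 595 = 595
  O=O: 3 × 489 = 1467
  Σ(broken) = 3750 kJ
Bonds formed (products):
  C=O: 4 × 787 = 3148
  O-H: 4 × 454 = 1816
  Σ(formed) = 4964 kJ
ΔH = Σ(broken) − Σ(formed) = 3750 − 4964 = −1214 kJ

ΔH ≈ −1214 kJ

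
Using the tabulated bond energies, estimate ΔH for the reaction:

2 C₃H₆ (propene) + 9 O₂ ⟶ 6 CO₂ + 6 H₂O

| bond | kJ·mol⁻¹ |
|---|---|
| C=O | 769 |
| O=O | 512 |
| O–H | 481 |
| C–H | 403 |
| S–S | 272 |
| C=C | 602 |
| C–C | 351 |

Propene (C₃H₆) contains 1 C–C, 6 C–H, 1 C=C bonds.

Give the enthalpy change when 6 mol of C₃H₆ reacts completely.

ΔH = −10950 kJ

Bonds broken (reactants):
  C–C: 2 × 351 = 702
  C–H: 12 × 403 = 4836
  C=C: 2 × 602 = 1204
  O=O: 9 × 512 = 4608
  Σ(broken) = 11350 kJ
Bonds formed (products):
  C=O: 12 × 769 = 9228
  O–H: 12 × 481 = 5772
  Σ(formed) = 15000 kJ
ΔH = Σ(broken) − Σ(formed) = 11350 − 15000 = −3650 kJ
For 3× the reaction as written: 3 × (−3650) = −10950 kJ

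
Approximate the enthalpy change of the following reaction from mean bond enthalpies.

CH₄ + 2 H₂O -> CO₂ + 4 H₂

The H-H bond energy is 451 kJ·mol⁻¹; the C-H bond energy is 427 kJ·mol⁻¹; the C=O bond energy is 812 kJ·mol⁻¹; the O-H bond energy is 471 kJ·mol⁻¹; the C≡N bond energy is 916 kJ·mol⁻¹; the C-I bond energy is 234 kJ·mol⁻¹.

Bonds broken (reactants):
  C-H: 4 × 427 = 1708
  O-H: 4 × 471 = 1884
  Σ(broken) = 3592 kJ
Bonds formed (products):
  C=O: 2 × 812 = 1624
  H-H: 4 × 451 = 1804
  Σ(formed) = 3428 kJ
ΔH = Σ(broken) − Σ(formed) = 3592 − 3428 = +164 kJ

ΔH ≈ +164 kJ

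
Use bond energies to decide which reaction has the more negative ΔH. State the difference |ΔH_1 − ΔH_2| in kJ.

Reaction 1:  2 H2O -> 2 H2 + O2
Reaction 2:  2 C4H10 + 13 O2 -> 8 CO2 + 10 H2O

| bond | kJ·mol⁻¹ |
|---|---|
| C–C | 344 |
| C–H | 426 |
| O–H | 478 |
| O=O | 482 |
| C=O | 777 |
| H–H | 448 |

Reaction 2, by 5676 kJ

Reaction 1:
  Bonds broken (reactants):
    O–H: 4 × 478 = 1912
    Σ(broken) = 1912 kJ
  Bonds formed (products):
    H–H: 2 × 448 = 896
    O=O: 1 × 482 = 482
    Σ(formed) = 1378 kJ
  ΔH_1 = 1912 − 1378 = +534 kJ
Reaction 2:
  Bonds broken (reactants):
    C–C: 6 × 344 = 2064
    C–H: 20 × 426 = 8520
    O=O: 13 × 482 = 6266
    Σ(broken) = 16850 kJ
  Bonds formed (products):
    C=O: 16 × 777 = 12432
    O–H: 20 × 478 = 9560
    Σ(formed) = 21992 kJ
  ΔH_2 = 16850 − 21992 = −5142 kJ
ΔH_1 − ΔH_2 = +5676 kJ, so reaction 2 has the more negative ΔH; |ΔH_1 − ΔH_2| = 5676 kJ.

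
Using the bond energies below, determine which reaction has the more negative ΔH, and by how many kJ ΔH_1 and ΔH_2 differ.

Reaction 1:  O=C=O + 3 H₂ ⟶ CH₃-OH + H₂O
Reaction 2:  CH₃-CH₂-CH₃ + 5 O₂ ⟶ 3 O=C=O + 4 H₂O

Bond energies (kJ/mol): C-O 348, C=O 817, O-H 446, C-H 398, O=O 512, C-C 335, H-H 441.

Reaction 2, by 2133 kJ

Reaction 1:
  Bonds broken (reactants):
    C=O: 2 × 817 = 1634
    H-H: 3 × 441 = 1323
    Σ(broken) = 2957 kJ
  Bonds formed (products):
    C-H: 3 × 398 = 1194
    C-O: 1 × 348 = 348
    O-H: 3 × 446 = 1338
    Σ(formed) = 2880 kJ
  ΔH_1 = 2957 − 2880 = +77 kJ
Reaction 2:
  Bonds broken (reactants):
    C-C: 2 × 335 = 670
    C-H: 8 × 398 = 3184
    O=O: 5 × 512 = 2560
    Σ(broken) = 6414 kJ
  Bonds formed (products):
    C=O: 6 × 817 = 4902
    O-H: 8 × 446 = 3568
    Σ(formed) = 8470 kJ
  ΔH_2 = 6414 − 8470 = −2056 kJ
ΔH_1 − ΔH_2 = +2133 kJ, so reaction 2 has the more negative ΔH; |ΔH_1 − ΔH_2| = 2133 kJ.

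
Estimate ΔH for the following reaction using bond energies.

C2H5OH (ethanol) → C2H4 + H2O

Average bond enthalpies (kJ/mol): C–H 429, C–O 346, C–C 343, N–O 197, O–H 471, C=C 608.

ΔH ≈ +39 kJ

Bonds broken (reactants):
  C–C: 1 × 343 = 343
  C–H: 5 × 429 = 2145
  C–O: 1 × 346 = 346
  O–H: 1 × 471 = 471
  Σ(broken) = 3305 kJ
Bonds formed (products):
  C–H: 4 × 429 = 1716
  C=C: 1 × 608 = 608
  O–H: 2 × 471 = 942
  Σ(formed) = 3266 kJ
ΔH = Σ(broken) − Σ(formed) = 3305 − 3266 = +39 kJ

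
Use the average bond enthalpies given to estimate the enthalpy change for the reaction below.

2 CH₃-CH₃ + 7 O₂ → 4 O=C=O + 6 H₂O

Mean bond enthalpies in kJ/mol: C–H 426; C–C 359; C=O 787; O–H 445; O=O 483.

ΔH ≈ −2425 kJ

Bonds broken (reactants):
  C–C: 2 × 359 = 718
  C–H: 12 × 426 = 5112
  O=O: 7 × 483 = 3381
  Σ(broken) = 9211 kJ
Bonds formed (products):
  C=O: 8 × 787 = 6296
  O–H: 12 × 445 = 5340
  Σ(formed) = 11636 kJ
ΔH = Σ(broken) − Σ(formed) = 9211 − 11636 = −2425 kJ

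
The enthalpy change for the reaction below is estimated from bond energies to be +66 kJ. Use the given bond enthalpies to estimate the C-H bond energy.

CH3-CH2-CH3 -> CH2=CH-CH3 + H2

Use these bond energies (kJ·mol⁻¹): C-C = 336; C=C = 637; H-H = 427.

Let D be the C-H bond energy.
Σ(broken) = 2×336 + 8×D = 672 + 8D
Σ(formed) = 1×336 + 6×D + 1×637 + 1×427 = 1400 + 6D
ΔH = Σ(broken) − Σ(formed) = (672 + 8D) − (1400 + 6D) = −728 + 2D
Setting this equal to +66 kJ gives 2D = 794, so D = 397 kJ/mol.

D(C-H) ≈ 397 kJ/mol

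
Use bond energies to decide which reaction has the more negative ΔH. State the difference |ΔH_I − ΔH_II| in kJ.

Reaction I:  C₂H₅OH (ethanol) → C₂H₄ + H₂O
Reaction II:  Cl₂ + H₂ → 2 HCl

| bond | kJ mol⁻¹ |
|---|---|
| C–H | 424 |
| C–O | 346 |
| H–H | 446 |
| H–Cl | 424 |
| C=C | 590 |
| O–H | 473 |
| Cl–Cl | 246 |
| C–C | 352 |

Reaction II, by 215 kJ

Reaction I:
  Bonds broken (reactants):
    C–C: 1 × 352 = 352
    C–H: 5 × 424 = 2120
    C–O: 1 × 346 = 346
    O–H: 1 × 473 = 473
    Σ(broken) = 3291 kJ
  Bonds formed (products):
    C–H: 4 × 424 = 1696
    C=C: 1 × 590 = 590
    O–H: 2 × 473 = 946
    Σ(formed) = 3232 kJ
  ΔH_I = 3291 − 3232 = +59 kJ
Reaction II:
  Bonds broken (reactants):
    Cl–Cl: 1 × 246 = 246
    H–H: 1 × 446 = 446
    Σ(broken) = 692 kJ
  Bonds formed (products):
    H–Cl: 2 × 424 = 848
    Σ(formed) = 848 kJ
  ΔH_II = 692 − 848 = −156 kJ
ΔH_I − ΔH_II = +215 kJ, so reaction II has the more negative ΔH; |ΔH_I − ΔH_II| = 215 kJ.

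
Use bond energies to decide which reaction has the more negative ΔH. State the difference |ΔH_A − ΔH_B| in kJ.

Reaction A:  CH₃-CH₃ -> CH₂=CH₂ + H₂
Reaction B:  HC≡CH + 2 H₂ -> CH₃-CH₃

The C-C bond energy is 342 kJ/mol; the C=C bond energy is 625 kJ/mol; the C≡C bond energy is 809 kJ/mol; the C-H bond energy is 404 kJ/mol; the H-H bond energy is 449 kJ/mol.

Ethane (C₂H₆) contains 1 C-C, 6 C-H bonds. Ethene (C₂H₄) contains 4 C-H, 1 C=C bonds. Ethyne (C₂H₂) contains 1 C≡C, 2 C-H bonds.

Reaction A:
  Bonds broken (reactants):
    C-C: 1 × 342 = 342
    C-H: 6 × 404 = 2424
    Σ(broken) = 2766 kJ
  Bonds formed (products):
    C-H: 4 × 404 = 1616
    C=C: 1 × 625 = 625
    H-H: 1 × 449 = 449
    Σ(formed) = 2690 kJ
  ΔH_A = 2766 − 2690 = +76 kJ
Reaction B:
  Bonds broken (reactants):
    C≡C: 1 × 809 = 809
    C-H: 2 × 404 = 808
    H-H: 2 × 449 = 898
    Σ(broken) = 2515 kJ
  Bonds formed (products):
    C-C: 1 × 342 = 342
    C-H: 6 × 404 = 2424
    Σ(formed) = 2766 kJ
  ΔH_B = 2515 − 2766 = −251 kJ
ΔH_A − ΔH_B = +327 kJ, so reaction B has the more negative ΔH; |ΔH_A − ΔH_B| = 327 kJ.

Reaction B, by 327 kJ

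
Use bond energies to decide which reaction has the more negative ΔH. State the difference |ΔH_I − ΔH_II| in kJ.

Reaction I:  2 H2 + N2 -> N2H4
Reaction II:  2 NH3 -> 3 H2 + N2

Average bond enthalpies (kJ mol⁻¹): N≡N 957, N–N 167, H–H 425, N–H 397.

Reaction I:
  Bonds broken (reactants):
    H–H: 2 × 425 = 850
    N≡N: 1 × 957 = 957
    Σ(broken) = 1807 kJ
  Bonds formed (products):
    N–H: 4 × 397 = 1588
    N–N: 1 × 167 = 167
    Σ(formed) = 1755 kJ
  ΔH_I = 1807 − 1755 = +52 kJ
Reaction II:
  Bonds broken (reactants):
    N–H: 6 × 397 = 2382
    Σ(broken) = 2382 kJ
  Bonds formed (products):
    H–H: 3 × 425 = 1275
    N≡N: 1 × 957 = 957
    Σ(formed) = 2232 kJ
  ΔH_II = 2382 − 2232 = +150 kJ
ΔH_I − ΔH_II = −98 kJ, so reaction I has the more negative ΔH; |ΔH_I − ΔH_II| = 98 kJ.

Reaction I, by 98 kJ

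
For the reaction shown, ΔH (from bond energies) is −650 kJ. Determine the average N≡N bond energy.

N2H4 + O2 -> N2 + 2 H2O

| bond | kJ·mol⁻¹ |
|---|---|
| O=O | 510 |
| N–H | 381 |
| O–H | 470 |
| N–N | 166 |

D(N≡N) ≈ 970 kJ/mol

Let D be the N≡N bond energy.
Σ(broken) = 4×381 + 1×166 + 1×510 = 2200
Σ(formed) = 1×D + 4×470 = 1880 + D
ΔH = Σ(broken) − Σ(formed) = (2200) − (1880 + D) = +320 − D
Setting this equal to −650 kJ gives D = 970 kJ/mol.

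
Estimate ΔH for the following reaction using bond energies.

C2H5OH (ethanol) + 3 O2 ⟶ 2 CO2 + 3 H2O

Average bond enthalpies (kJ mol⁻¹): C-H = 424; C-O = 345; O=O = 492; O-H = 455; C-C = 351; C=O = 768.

Bonds broken (reactants):
  C-C: 1 × 351 = 351
  C-H: 5 × 424 = 2120
  C-O: 1 × 345 = 345
  O-H: 1 × 455 = 455
  O=O: 3 × 492 = 1476
  Σ(broken) = 4747 kJ
Bonds formed (products):
  C=O: 4 × 768 = 3072
  O-H: 6 × 455 = 2730
  Σ(formed) = 5802 kJ
ΔH = Σ(broken) − Σ(formed) = 4747 − 5802 = −1055 kJ

ΔH ≈ −1055 kJ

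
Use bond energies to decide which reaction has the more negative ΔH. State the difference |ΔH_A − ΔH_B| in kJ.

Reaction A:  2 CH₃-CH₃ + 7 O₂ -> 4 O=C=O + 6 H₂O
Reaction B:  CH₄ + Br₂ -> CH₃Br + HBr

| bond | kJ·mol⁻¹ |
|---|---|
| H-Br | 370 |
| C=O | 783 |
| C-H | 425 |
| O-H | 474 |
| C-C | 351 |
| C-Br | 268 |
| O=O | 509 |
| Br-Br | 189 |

Reaction A, by 2563 kJ

Reaction A:
  Bonds broken (reactants):
    C-C: 2 × 351 = 702
    C-H: 12 × 425 = 5100
    O=O: 7 × 509 = 3563
    Σ(broken) = 9365 kJ
  Bonds formed (products):
    C=O: 8 × 783 = 6264
    O-H: 12 × 474 = 5688
    Σ(formed) = 11952 kJ
  ΔH_A = 9365 − 11952 = −2587 kJ
Reaction B:
  Bonds broken (reactants):
    Br-Br: 1 × 189 = 189
    C-H: 4 × 425 = 1700
    Σ(broken) = 1889 kJ
  Bonds formed (products):
    C-Br: 1 × 268 = 268
    C-H: 3 × 425 = 1275
    H-Br: 1 × 370 = 370
    Σ(formed) = 1913 kJ
  ΔH_B = 1889 − 1913 = −24 kJ
ΔH_A − ΔH_B = −2563 kJ, so reaction A has the more negative ΔH; |ΔH_A − ΔH_B| = 2563 kJ.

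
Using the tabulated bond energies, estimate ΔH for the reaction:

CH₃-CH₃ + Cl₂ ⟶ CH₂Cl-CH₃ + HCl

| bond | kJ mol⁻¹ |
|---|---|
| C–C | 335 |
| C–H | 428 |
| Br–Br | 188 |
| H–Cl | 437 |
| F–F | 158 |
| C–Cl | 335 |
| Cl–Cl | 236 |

Bonds broken (reactants):
  C–C: 1 × 335 = 335
  C–H: 6 × 428 = 2568
  Cl–Cl: 1 × 236 = 236
  Σ(broken) = 3139 kJ
Bonds formed (products):
  C–C: 1 × 335 = 335
  C–Cl: 1 × 335 = 335
  C–H: 5 × 428 = 2140
  H–Cl: 1 × 437 = 437
  Σ(formed) = 3247 kJ
ΔH = Σ(broken) − Σ(formed) = 3139 − 3247 = −108 kJ

ΔH ≈ −108 kJ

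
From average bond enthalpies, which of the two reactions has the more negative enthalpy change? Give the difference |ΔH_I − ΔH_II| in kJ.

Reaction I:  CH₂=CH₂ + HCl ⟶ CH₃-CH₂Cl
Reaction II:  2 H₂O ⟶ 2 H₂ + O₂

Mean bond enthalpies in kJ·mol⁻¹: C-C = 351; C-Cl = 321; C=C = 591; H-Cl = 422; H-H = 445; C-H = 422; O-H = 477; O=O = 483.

Reaction I:
  Bonds broken (reactants):
    C-H: 4 × 422 = 1688
    C=C: 1 × 591 = 591
    H-Cl: 1 × 422 = 422
    Σ(broken) = 2701 kJ
  Bonds formed (products):
    C-C: 1 × 351 = 351
    C-Cl: 1 × 321 = 321
    C-H: 5 × 422 = 2110
    Σ(formed) = 2782 kJ
  ΔH_I = 2701 − 2782 = −81 kJ
Reaction II:
  Bonds broken (reactants):
    O-H: 4 × 477 = 1908
    Σ(broken) = 1908 kJ
  Bonds formed (products):
    H-H: 2 × 445 = 890
    O=O: 1 × 483 = 483
    Σ(formed) = 1373 kJ
  ΔH_II = 1908 − 1373 = +535 kJ
ΔH_I − ΔH_II = −616 kJ, so reaction I has the more negative ΔH; |ΔH_I − ΔH_II| = 616 kJ.

Reaction I, by 616 kJ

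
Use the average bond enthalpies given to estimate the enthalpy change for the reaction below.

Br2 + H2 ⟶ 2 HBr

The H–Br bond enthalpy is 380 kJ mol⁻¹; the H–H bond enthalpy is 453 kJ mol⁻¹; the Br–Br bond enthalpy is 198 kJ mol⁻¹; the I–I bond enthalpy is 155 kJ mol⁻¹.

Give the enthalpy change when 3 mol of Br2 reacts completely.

ΔH = −327 kJ

Bonds broken (reactants):
  Br–Br: 1 × 198 = 198
  H–H: 1 × 453 = 453
  Σ(broken) = 651 kJ
Bonds formed (products):
  H–Br: 2 × 380 = 760
  Σ(formed) = 760 kJ
ΔH = Σ(broken) − Σ(formed) = 651 − 760 = −109 kJ
For 3× the reaction as written: 3 × (−109) = −327 kJ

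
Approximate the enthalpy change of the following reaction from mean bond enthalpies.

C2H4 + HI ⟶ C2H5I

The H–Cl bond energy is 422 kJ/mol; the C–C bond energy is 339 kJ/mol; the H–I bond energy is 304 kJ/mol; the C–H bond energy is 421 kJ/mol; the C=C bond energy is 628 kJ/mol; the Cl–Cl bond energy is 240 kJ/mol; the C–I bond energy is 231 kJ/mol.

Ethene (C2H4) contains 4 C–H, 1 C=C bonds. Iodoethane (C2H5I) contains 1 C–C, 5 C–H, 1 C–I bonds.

Bonds broken (reactants):
  C–H: 4 × 421 = 1684
  C=C: 1 × 628 = 628
  H–I: 1 × 304 = 304
  Σ(broken) = 2616 kJ
Bonds formed (products):
  C–C: 1 × 339 = 339
  C–H: 5 × 421 = 2105
  C–I: 1 × 231 = 231
  Σ(formed) = 2675 kJ
ΔH = Σ(broken) − Σ(formed) = 2616 − 2675 = −59 kJ

ΔH ≈ −59 kJ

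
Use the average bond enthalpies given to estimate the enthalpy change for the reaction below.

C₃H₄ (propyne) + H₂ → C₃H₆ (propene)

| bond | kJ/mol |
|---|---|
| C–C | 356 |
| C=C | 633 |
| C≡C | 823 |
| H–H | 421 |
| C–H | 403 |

Bonds broken (reactants):
  C≡C: 1 × 823 = 823
  C–C: 1 × 356 = 356
  C–H: 4 × 403 = 1612
  H–H: 1 × 421 = 421
  Σ(broken) = 3212 kJ
Bonds formed (products):
  C–C: 1 × 356 = 356
  C–H: 6 × 403 = 2418
  C=C: 1 × 633 = 633
  Σ(formed) = 3407 kJ
ΔH = Σ(broken) − Σ(formed) = 3212 − 3407 = −195 kJ

ΔH ≈ −195 kJ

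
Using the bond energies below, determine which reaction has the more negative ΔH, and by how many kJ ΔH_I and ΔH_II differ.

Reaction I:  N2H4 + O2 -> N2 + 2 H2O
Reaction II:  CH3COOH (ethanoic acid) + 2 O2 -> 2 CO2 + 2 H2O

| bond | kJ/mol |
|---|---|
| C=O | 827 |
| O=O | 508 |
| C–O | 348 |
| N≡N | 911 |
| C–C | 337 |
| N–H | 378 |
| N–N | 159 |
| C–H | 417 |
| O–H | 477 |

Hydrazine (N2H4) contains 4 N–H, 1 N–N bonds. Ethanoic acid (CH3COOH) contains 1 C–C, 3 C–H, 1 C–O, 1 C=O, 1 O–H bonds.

Reaction I:
  Bonds broken (reactants):
    N–H: 4 × 378 = 1512
    N–N: 1 × 159 = 159
    O=O: 1 × 508 = 508
    Σ(broken) = 2179 kJ
  Bonds formed (products):
    N≡N: 1 × 911 = 911
    O–H: 4 × 477 = 1908
    Σ(formed) = 2819 kJ
  ΔH_I = 2179 − 2819 = −640 kJ
Reaction II:
  Bonds broken (reactants):
    C–C: 1 × 337 = 337
    C–H: 3 × 417 = 1251
    C–O: 1 × 348 = 348
    C=O: 1 × 827 = 827
    O–H: 1 × 477 = 477
    O=O: 2 × 508 = 1016
    Σ(broken) = 4256 kJ
  Bonds formed (products):
    C=O: 4 × 827 = 3308
    O–H: 4 × 477 = 1908
    Σ(formed) = 5216 kJ
  ΔH_II = 4256 − 5216 = −960 kJ
ΔH_I − ΔH_II = +320 kJ, so reaction II has the more negative ΔH; |ΔH_I − ΔH_II| = 320 kJ.

Reaction II, by 320 kJ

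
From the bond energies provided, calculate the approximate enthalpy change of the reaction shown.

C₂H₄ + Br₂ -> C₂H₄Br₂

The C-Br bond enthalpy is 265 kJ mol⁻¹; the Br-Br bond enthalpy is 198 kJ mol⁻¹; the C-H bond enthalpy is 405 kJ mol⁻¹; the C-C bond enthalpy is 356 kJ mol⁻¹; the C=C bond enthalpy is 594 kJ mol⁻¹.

ΔH ≈ −94 kJ

Bonds broken (reactants):
  Br-Br: 1 × 198 = 198
  C-H: 4 × 405 = 1620
  C=C: 1 × 594 = 594
  Σ(broken) = 2412 kJ
Bonds formed (products):
  C-Br: 2 × 265 = 530
  C-C: 1 × 356 = 356
  C-H: 4 × 405 = 1620
  Σ(formed) = 2506 kJ
ΔH = Σ(broken) − Σ(formed) = 2412 − 2506 = −94 kJ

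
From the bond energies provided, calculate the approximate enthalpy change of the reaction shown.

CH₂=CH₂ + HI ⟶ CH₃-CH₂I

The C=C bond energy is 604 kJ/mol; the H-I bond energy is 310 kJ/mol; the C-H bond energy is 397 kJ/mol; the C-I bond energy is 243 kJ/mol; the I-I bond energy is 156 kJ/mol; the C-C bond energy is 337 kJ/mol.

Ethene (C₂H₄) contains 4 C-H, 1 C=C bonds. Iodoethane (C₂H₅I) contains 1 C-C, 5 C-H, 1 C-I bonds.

Bonds broken (reactants):
  C-H: 4 × 397 = 1588
  C=C: 1 × 604 = 604
  H-I: 1 × 310 = 310
  Σ(broken) = 2502 kJ
Bonds formed (products):
  C-C: 1 × 337 = 337
  C-H: 5 × 397 = 1985
  C-I: 1 × 243 = 243
  Σ(formed) = 2565 kJ
ΔH = Σ(broken) − Σ(formed) = 2502 − 2565 = −63 kJ

ΔH ≈ −63 kJ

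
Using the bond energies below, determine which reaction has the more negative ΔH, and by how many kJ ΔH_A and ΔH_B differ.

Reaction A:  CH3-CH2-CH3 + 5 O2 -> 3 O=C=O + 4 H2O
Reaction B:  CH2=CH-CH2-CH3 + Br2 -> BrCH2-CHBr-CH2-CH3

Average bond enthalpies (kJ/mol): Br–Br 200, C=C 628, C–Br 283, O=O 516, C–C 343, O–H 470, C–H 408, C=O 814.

Reaction A, by 2033 kJ

Reaction A:
  Bonds broken (reactants):
    C–C: 2 × 343 = 686
    C–H: 8 × 408 = 3264
    O=O: 5 × 516 = 2580
    Σ(broken) = 6530 kJ
  Bonds formed (products):
    C=O: 6 × 814 = 4884
    O–H: 8 × 470 = 3760
    Σ(formed) = 8644 kJ
  ΔH_A = 6530 − 8644 = −2114 kJ
Reaction B:
  Bonds broken (reactants):
    Br–Br: 1 × 200 = 200
    C–C: 2 × 343 = 686
    C–H: 8 × 408 = 3264
    C=C: 1 × 628 = 628
    Σ(broken) = 4778 kJ
  Bonds formed (products):
    C–Br: 2 × 283 = 566
    C–C: 3 × 343 = 1029
    C–H: 8 × 408 = 3264
    Σ(formed) = 4859 kJ
  ΔH_B = 4778 − 4859 = −81 kJ
ΔH_A − ΔH_B = −2033 kJ, so reaction A has the more negative ΔH; |ΔH_A − ΔH_B| = 2033 kJ.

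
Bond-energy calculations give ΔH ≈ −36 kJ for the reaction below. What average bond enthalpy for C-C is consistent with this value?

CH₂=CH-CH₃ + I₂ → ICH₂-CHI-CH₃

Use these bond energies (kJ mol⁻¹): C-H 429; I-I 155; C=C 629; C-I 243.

D(C-C) ≈ 334 kJ/mol

Let D be the C-C bond energy.
Σ(broken) = 1×D + 6×429 + 1×629 + 1×155 = 3358 + D
Σ(formed) = 2×D + 6×429 + 2×243 = 3060 + 2D
ΔH = Σ(broken) − Σ(formed) = (3358 + D) − (3060 + 2D) = +298 − D
Setting this equal to −36 kJ gives D = 334 kJ/mol.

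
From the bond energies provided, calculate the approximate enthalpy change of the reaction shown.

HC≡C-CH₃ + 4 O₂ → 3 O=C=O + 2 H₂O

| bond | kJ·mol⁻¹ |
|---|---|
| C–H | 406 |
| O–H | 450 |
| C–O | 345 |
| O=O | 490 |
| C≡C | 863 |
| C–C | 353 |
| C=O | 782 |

Bonds broken (reactants):
  C≡C: 1 × 863 = 863
  C–C: 1 × 353 = 353
  C–H: 4 × 406 = 1624
  O=O: 4 × 490 = 1960
  Σ(broken) = 4800 kJ
Bonds formed (products):
  C=O: 6 × 782 = 4692
  O–H: 4 × 450 = 1800
  Σ(formed) = 6492 kJ
ΔH = Σ(broken) − Σ(formed) = 4800 − 6492 = −1692 kJ

ΔH ≈ −1692 kJ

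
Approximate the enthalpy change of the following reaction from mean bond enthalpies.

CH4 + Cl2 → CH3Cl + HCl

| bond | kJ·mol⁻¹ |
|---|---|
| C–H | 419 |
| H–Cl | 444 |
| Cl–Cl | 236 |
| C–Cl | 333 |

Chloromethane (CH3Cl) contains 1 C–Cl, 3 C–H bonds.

Bonds broken (reactants):
  C–H: 4 × 419 = 1676
  Cl–Cl: 1 × 236 = 236
  Σ(broken) = 1912 kJ
Bonds formed (products):
  C–Cl: 1 × 333 = 333
  C–H: 3 × 419 = 1257
  H–Cl: 1 × 444 = 444
  Σ(formed) = 2034 kJ
ΔH = Σ(broken) − Σ(formed) = 1912 − 2034 = −122 kJ

ΔH ≈ −122 kJ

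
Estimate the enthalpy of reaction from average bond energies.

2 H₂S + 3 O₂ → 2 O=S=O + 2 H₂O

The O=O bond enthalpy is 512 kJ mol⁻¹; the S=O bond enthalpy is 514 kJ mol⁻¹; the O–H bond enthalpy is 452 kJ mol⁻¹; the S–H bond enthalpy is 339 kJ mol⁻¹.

Bonds broken (reactants):
  O=O: 3 × 512 = 1536
  S–H: 4 × 339 = 1356
  Σ(broken) = 2892 kJ
Bonds formed (products):
  O–H: 4 × 452 = 1808
  S=O: 4 × 514 = 2056
  Σ(formed) = 3864 kJ
ΔH = Σ(broken) − Σ(formed) = 2892 − 3864 = −972 kJ

ΔH ≈ −972 kJ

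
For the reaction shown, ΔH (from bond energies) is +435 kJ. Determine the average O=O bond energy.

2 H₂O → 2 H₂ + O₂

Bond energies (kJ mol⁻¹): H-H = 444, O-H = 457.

Let D be the O=O bond energy.
Σ(broken) = 4×457 = 1828
Σ(formed) = 2×444 + 1×D = 888 + D
ΔH = Σ(broken) − Σ(formed) = (1828) − (888 + D) = +940 − D
Setting this equal to +435 kJ gives D = 505 kJ/mol.

D(O=O) ≈ 505 kJ/mol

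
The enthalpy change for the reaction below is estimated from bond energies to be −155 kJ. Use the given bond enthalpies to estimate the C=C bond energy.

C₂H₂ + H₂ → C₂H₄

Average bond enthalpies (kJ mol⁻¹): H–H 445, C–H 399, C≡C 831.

Let D be the C=C bond energy.
Σ(broken) = 1×831 + 2×399 + 1×445 = 2074
Σ(formed) = 4×399 + 1×D = 1596 + D
ΔH = Σ(broken) − Σ(formed) = (2074) − (1596 + D) = +478 − D
Setting this equal to −155 kJ gives D = 633 kJ/mol.

D(C=C) ≈ 633 kJ/mol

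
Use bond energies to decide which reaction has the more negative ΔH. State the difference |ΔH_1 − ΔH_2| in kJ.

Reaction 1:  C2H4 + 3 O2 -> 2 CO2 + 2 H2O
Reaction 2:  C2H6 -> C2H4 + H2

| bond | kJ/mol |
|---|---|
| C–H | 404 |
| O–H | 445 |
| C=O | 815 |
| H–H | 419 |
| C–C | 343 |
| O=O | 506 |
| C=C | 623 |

Reaction 1:
  Bonds broken (reactants):
    C–H: 4 × 404 = 1616
    C=C: 1 × 623 = 623
    O=O: 3 × 506 = 1518
    Σ(broken) = 3757 kJ
  Bonds formed (products):
    C=O: 4 × 815 = 3260
    O–H: 4 × 445 = 1780
    Σ(formed) = 5040 kJ
  ΔH_1 = 3757 − 5040 = −1283 kJ
Reaction 2:
  Bonds broken (reactants):
    C–C: 1 × 343 = 343
    C–H: 6 × 404 = 2424
    Σ(broken) = 2767 kJ
  Bonds formed (products):
    C–H: 4 × 404 = 1616
    C=C: 1 × 623 = 623
    H–H: 1 × 419 = 419
    Σ(formed) = 2658 kJ
  ΔH_2 = 2767 − 2658 = +109 kJ
ΔH_1 − ΔH_2 = −1392 kJ, so reaction 1 has the more negative ΔH; |ΔH_1 − ΔH_2| = 1392 kJ.

Reaction 1, by 1392 kJ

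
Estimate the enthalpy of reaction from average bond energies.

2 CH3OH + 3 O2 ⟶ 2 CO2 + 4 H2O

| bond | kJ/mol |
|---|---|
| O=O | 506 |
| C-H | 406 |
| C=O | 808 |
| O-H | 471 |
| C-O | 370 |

Bonds broken (reactants):
  C-H: 6 × 406 = 2436
  C-O: 2 × 370 = 740
  O-H: 2 × 471 = 942
  O=O: 3 × 506 = 1518
  Σ(broken) = 5636 kJ
Bonds formed (products):
  C=O: 4 × 808 = 3232
  O-H: 8 × 471 = 3768
  Σ(formed) = 7000 kJ
ΔH = Σ(broken) − Σ(formed) = 5636 − 7000 = −1364 kJ

ΔH ≈ −1364 kJ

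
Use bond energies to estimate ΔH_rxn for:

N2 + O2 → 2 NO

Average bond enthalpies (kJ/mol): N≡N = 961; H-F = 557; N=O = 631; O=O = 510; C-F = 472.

ΔH ≈ +209 kJ

Bonds broken (reactants):
  N≡N: 1 × 961 = 961
  O=O: 1 × 510 = 510
  Σ(broken) = 1471 kJ
Bonds formed (products):
  N=O: 2 × 631 = 1262
  Σ(formed) = 1262 kJ
ΔH = Σ(broken) − Σ(formed) = 1471 − 1262 = +209 kJ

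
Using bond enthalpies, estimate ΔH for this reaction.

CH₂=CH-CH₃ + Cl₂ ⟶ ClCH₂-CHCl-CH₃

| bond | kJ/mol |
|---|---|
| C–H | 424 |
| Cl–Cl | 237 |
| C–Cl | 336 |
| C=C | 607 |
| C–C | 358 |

ΔH ≈ −186 kJ

Bonds broken (reactants):
  C–C: 1 × 358 = 358
  C–H: 6 × 424 = 2544
  C=C: 1 × 607 = 607
  Cl–Cl: 1 × 237 = 237
  Σ(broken) = 3746 kJ
Bonds formed (products):
  C–C: 2 × 358 = 716
  C–Cl: 2 × 336 = 672
  C–H: 6 × 424 = 2544
  Σ(formed) = 3932 kJ
ΔH = Σ(broken) − Σ(formed) = 3746 − 3932 = −186 kJ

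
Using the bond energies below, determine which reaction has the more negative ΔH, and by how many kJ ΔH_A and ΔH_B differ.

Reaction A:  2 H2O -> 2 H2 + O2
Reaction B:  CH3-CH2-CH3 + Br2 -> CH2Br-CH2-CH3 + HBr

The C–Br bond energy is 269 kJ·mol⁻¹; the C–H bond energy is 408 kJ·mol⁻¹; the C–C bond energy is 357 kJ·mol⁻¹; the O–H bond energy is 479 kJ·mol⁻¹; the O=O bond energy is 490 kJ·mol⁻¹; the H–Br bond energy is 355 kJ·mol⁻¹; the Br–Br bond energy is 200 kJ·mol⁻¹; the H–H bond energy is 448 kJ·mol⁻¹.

Reaction B, by 546 kJ

Reaction A:
  Bonds broken (reactants):
    O–H: 4 × 479 = 1916
    Σ(broken) = 1916 kJ
  Bonds formed (products):
    H–H: 2 × 448 = 896
    O=O: 1 × 490 = 490
    Σ(formed) = 1386 kJ
  ΔH_A = 1916 − 1386 = +530 kJ
Reaction B:
  Bonds broken (reactants):
    Br–Br: 1 × 200 = 200
    C–C: 2 × 357 = 714
    C–H: 8 × 408 = 3264
    Σ(broken) = 4178 kJ
  Bonds formed (products):
    C–Br: 1 × 269 = 269
    C–C: 2 × 357 = 714
    C–H: 7 × 408 = 2856
    H–Br: 1 × 355 = 355
    Σ(formed) = 4194 kJ
  ΔH_B = 4178 − 4194 = −16 kJ
ΔH_A − ΔH_B = +546 kJ, so reaction B has the more negative ΔH; |ΔH_A − ΔH_B| = 546 kJ.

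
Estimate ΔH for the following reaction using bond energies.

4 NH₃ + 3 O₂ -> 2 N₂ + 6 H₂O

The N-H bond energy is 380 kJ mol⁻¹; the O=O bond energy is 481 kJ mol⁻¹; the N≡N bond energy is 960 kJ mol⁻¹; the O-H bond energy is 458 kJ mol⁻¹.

Bonds broken (reactants):
  N-H: 12 × 380 = 4560
  O=O: 3 × 481 = 1443
  Σ(broken) = 6003 kJ
Bonds formed (products):
  N≡N: 2 × 960 = 1920
  O-H: 12 × 458 = 5496
  Σ(formed) = 7416 kJ
ΔH = Σ(broken) − Σ(formed) = 6003 − 7416 = −1413 kJ

ΔH ≈ −1413 kJ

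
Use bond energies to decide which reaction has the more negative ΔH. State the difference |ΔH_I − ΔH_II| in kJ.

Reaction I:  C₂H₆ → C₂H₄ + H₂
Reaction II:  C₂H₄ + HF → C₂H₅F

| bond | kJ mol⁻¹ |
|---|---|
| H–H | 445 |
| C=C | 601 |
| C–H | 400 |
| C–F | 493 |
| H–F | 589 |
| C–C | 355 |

Reaction II, by 167 kJ

Reaction I:
  Bonds broken (reactants):
    C–C: 1 × 355 = 355
    C–H: 6 × 400 = 2400
    Σ(broken) = 2755 kJ
  Bonds formed (products):
    C–H: 4 × 400 = 1600
    C=C: 1 × 601 = 601
    H–H: 1 × 445 = 445
    Σ(formed) = 2646 kJ
  ΔH_I = 2755 − 2646 = +109 kJ
Reaction II:
  Bonds broken (reactants):
    C–H: 4 × 400 = 1600
    C=C: 1 × 601 = 601
    H–F: 1 × 589 = 589
    Σ(broken) = 2790 kJ
  Bonds formed (products):
    C–C: 1 × 355 = 355
    C–F: 1 × 493 = 493
    C–H: 5 × 400 = 2000
    Σ(formed) = 2848 kJ
  ΔH_II = 2790 − 2848 = −58 kJ
ΔH_I − ΔH_II = +167 kJ, so reaction II has the more negative ΔH; |ΔH_I − ΔH_II| = 167 kJ.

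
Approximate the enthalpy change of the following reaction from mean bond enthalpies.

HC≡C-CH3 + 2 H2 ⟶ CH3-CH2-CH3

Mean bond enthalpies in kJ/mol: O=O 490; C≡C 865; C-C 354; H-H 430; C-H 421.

ΔH ≈ −313 kJ

Bonds broken (reactants):
  C≡C: 1 × 865 = 865
  C-C: 1 × 354 = 354
  C-H: 4 × 421 = 1684
  H-H: 2 × 430 = 860
  Σ(broken) = 3763 kJ
Bonds formed (products):
  C-C: 2 × 354 = 708
  C-H: 8 × 421 = 3368
  Σ(formed) = 4076 kJ
ΔH = Σ(broken) − Σ(formed) = 3763 − 4076 = −313 kJ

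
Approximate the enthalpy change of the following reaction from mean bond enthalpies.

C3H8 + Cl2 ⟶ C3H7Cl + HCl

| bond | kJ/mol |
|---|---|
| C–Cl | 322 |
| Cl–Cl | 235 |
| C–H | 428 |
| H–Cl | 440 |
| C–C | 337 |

Bonds broken (reactants):
  C–C: 2 × 337 = 674
  C–H: 8 × 428 = 3424
  Cl–Cl: 1 × 235 = 235
  Σ(broken) = 4333 kJ
Bonds formed (products):
  C–C: 2 × 337 = 674
  C–Cl: 1 × 322 = 322
  C–H: 7 × 428 = 2996
  H–Cl: 1 × 440 = 440
  Σ(formed) = 4432 kJ
ΔH = Σ(broken) − Σ(formed) = 4333 − 4432 = −99 kJ

ΔH ≈ −99 kJ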